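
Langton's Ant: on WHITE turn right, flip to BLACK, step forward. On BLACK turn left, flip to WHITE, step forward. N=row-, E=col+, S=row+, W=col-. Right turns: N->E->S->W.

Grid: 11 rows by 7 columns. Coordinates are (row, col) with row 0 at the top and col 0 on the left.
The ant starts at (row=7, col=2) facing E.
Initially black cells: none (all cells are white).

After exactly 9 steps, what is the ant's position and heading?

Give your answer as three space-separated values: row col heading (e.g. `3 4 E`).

Answer: 6 2 N

Derivation:
Step 1: on WHITE (7,2): turn R to S, flip to black, move to (8,2). |black|=1
Step 2: on WHITE (8,2): turn R to W, flip to black, move to (8,1). |black|=2
Step 3: on WHITE (8,1): turn R to N, flip to black, move to (7,1). |black|=3
Step 4: on WHITE (7,1): turn R to E, flip to black, move to (7,2). |black|=4
Step 5: on BLACK (7,2): turn L to N, flip to white, move to (6,2). |black|=3
Step 6: on WHITE (6,2): turn R to E, flip to black, move to (6,3). |black|=4
Step 7: on WHITE (6,3): turn R to S, flip to black, move to (7,3). |black|=5
Step 8: on WHITE (7,3): turn R to W, flip to black, move to (7,2). |black|=6
Step 9: on WHITE (7,2): turn R to N, flip to black, move to (6,2). |black|=7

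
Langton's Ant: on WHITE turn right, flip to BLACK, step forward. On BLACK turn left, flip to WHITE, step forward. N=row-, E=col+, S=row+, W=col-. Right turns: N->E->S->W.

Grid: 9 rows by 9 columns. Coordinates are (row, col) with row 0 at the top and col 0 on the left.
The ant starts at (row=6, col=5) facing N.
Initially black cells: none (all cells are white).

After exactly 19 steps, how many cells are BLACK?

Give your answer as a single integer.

Step 1: on WHITE (6,5): turn R to E, flip to black, move to (6,6). |black|=1
Step 2: on WHITE (6,6): turn R to S, flip to black, move to (7,6). |black|=2
Step 3: on WHITE (7,6): turn R to W, flip to black, move to (7,5). |black|=3
Step 4: on WHITE (7,5): turn R to N, flip to black, move to (6,5). |black|=4
Step 5: on BLACK (6,5): turn L to W, flip to white, move to (6,4). |black|=3
Step 6: on WHITE (6,4): turn R to N, flip to black, move to (5,4). |black|=4
Step 7: on WHITE (5,4): turn R to E, flip to black, move to (5,5). |black|=5
Step 8: on WHITE (5,5): turn R to S, flip to black, move to (6,5). |black|=6
Step 9: on WHITE (6,5): turn R to W, flip to black, move to (6,4). |black|=7
Step 10: on BLACK (6,4): turn L to S, flip to white, move to (7,4). |black|=6
Step 11: on WHITE (7,4): turn R to W, flip to black, move to (7,3). |black|=7
Step 12: on WHITE (7,3): turn R to N, flip to black, move to (6,3). |black|=8
Step 13: on WHITE (6,3): turn R to E, flip to black, move to (6,4). |black|=9
Step 14: on WHITE (6,4): turn R to S, flip to black, move to (7,4). |black|=10
Step 15: on BLACK (7,4): turn L to E, flip to white, move to (7,5). |black|=9
Step 16: on BLACK (7,5): turn L to N, flip to white, move to (6,5). |black|=8
Step 17: on BLACK (6,5): turn L to W, flip to white, move to (6,4). |black|=7
Step 18: on BLACK (6,4): turn L to S, flip to white, move to (7,4). |black|=6
Step 19: on WHITE (7,4): turn R to W, flip to black, move to (7,3). |black|=7

Answer: 7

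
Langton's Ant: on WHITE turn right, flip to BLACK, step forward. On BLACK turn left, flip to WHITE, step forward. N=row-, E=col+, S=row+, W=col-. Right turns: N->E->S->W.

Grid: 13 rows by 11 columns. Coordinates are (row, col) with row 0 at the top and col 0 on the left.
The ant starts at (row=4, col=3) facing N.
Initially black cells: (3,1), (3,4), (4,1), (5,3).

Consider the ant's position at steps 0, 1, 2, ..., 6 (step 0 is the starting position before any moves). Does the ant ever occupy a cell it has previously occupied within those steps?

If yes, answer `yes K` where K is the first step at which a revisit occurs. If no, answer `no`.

Answer: no

Derivation:
Step 1: on WHITE (4,3): turn R to E, flip to black, move to (4,4). |black|=5 — new cell
Step 2: on WHITE (4,4): turn R to S, flip to black, move to (5,4). |black|=6 — new cell
Step 3: on WHITE (5,4): turn R to W, flip to black, move to (5,3). |black|=7 — new cell
Step 4: on BLACK (5,3): turn L to S, flip to white, move to (6,3). |black|=6 — new cell
Step 5: on WHITE (6,3): turn R to W, flip to black, move to (6,2). |black|=7 — new cell
Step 6: on WHITE (6,2): turn R to N, flip to black, move to (5,2). |black|=8 — new cell
No revisit within 6 steps.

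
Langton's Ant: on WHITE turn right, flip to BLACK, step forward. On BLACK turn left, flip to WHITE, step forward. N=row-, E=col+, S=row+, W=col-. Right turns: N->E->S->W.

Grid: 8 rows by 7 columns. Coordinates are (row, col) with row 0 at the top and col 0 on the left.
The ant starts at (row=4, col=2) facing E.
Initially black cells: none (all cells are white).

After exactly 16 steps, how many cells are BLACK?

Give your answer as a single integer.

Answer: 8

Derivation:
Step 1: on WHITE (4,2): turn R to S, flip to black, move to (5,2). |black|=1
Step 2: on WHITE (5,2): turn R to W, flip to black, move to (5,1). |black|=2
Step 3: on WHITE (5,1): turn R to N, flip to black, move to (4,1). |black|=3
Step 4: on WHITE (4,1): turn R to E, flip to black, move to (4,2). |black|=4
Step 5: on BLACK (4,2): turn L to N, flip to white, move to (3,2). |black|=3
Step 6: on WHITE (3,2): turn R to E, flip to black, move to (3,3). |black|=4
Step 7: on WHITE (3,3): turn R to S, flip to black, move to (4,3). |black|=5
Step 8: on WHITE (4,3): turn R to W, flip to black, move to (4,2). |black|=6
Step 9: on WHITE (4,2): turn R to N, flip to black, move to (3,2). |black|=7
Step 10: on BLACK (3,2): turn L to W, flip to white, move to (3,1). |black|=6
Step 11: on WHITE (3,1): turn R to N, flip to black, move to (2,1). |black|=7
Step 12: on WHITE (2,1): turn R to E, flip to black, move to (2,2). |black|=8
Step 13: on WHITE (2,2): turn R to S, flip to black, move to (3,2). |black|=9
Step 14: on WHITE (3,2): turn R to W, flip to black, move to (3,1). |black|=10
Step 15: on BLACK (3,1): turn L to S, flip to white, move to (4,1). |black|=9
Step 16: on BLACK (4,1): turn L to E, flip to white, move to (4,2). |black|=8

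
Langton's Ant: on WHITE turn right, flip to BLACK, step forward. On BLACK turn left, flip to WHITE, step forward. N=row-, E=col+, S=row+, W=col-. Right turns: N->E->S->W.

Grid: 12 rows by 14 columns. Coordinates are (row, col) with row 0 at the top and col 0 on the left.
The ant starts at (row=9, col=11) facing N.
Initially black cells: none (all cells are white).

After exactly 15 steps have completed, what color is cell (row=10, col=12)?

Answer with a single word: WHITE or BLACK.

Answer: BLACK

Derivation:
Step 1: on WHITE (9,11): turn R to E, flip to black, move to (9,12). |black|=1
Step 2: on WHITE (9,12): turn R to S, flip to black, move to (10,12). |black|=2
Step 3: on WHITE (10,12): turn R to W, flip to black, move to (10,11). |black|=3
Step 4: on WHITE (10,11): turn R to N, flip to black, move to (9,11). |black|=4
Step 5: on BLACK (9,11): turn L to W, flip to white, move to (9,10). |black|=3
Step 6: on WHITE (9,10): turn R to N, flip to black, move to (8,10). |black|=4
Step 7: on WHITE (8,10): turn R to E, flip to black, move to (8,11). |black|=5
Step 8: on WHITE (8,11): turn R to S, flip to black, move to (9,11). |black|=6
Step 9: on WHITE (9,11): turn R to W, flip to black, move to (9,10). |black|=7
Step 10: on BLACK (9,10): turn L to S, flip to white, move to (10,10). |black|=6
Step 11: on WHITE (10,10): turn R to W, flip to black, move to (10,9). |black|=7
Step 12: on WHITE (10,9): turn R to N, flip to black, move to (9,9). |black|=8
Step 13: on WHITE (9,9): turn R to E, flip to black, move to (9,10). |black|=9
Step 14: on WHITE (9,10): turn R to S, flip to black, move to (10,10). |black|=10
Step 15: on BLACK (10,10): turn L to E, flip to white, move to (10,11). |black|=9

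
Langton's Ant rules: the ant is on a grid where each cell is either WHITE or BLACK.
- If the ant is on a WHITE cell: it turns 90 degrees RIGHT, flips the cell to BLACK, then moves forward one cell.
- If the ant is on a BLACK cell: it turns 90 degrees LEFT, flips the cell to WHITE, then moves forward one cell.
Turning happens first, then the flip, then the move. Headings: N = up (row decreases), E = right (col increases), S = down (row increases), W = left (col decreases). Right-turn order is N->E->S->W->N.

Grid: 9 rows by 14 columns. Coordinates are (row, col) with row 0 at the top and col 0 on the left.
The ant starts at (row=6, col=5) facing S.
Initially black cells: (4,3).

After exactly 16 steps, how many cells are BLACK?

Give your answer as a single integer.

Step 1: on WHITE (6,5): turn R to W, flip to black, move to (6,4). |black|=2
Step 2: on WHITE (6,4): turn R to N, flip to black, move to (5,4). |black|=3
Step 3: on WHITE (5,4): turn R to E, flip to black, move to (5,5). |black|=4
Step 4: on WHITE (5,5): turn R to S, flip to black, move to (6,5). |black|=5
Step 5: on BLACK (6,5): turn L to E, flip to white, move to (6,6). |black|=4
Step 6: on WHITE (6,6): turn R to S, flip to black, move to (7,6). |black|=5
Step 7: on WHITE (7,6): turn R to W, flip to black, move to (7,5). |black|=6
Step 8: on WHITE (7,5): turn R to N, flip to black, move to (6,5). |black|=7
Step 9: on WHITE (6,5): turn R to E, flip to black, move to (6,6). |black|=8
Step 10: on BLACK (6,6): turn L to N, flip to white, move to (5,6). |black|=7
Step 11: on WHITE (5,6): turn R to E, flip to black, move to (5,7). |black|=8
Step 12: on WHITE (5,7): turn R to S, flip to black, move to (6,7). |black|=9
Step 13: on WHITE (6,7): turn R to W, flip to black, move to (6,6). |black|=10
Step 14: on WHITE (6,6): turn R to N, flip to black, move to (5,6). |black|=11
Step 15: on BLACK (5,6): turn L to W, flip to white, move to (5,5). |black|=10
Step 16: on BLACK (5,5): turn L to S, flip to white, move to (6,5). |black|=9

Answer: 9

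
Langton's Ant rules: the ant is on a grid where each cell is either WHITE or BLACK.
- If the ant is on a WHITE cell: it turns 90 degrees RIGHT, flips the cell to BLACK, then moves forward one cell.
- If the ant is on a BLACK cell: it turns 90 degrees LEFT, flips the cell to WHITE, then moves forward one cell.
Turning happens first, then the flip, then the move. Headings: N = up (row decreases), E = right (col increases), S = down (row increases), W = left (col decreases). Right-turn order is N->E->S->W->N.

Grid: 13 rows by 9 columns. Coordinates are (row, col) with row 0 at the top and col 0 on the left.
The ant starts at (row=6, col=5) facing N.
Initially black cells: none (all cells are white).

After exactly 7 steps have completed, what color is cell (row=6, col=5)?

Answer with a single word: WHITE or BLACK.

Step 1: on WHITE (6,5): turn R to E, flip to black, move to (6,6). |black|=1
Step 2: on WHITE (6,6): turn R to S, flip to black, move to (7,6). |black|=2
Step 3: on WHITE (7,6): turn R to W, flip to black, move to (7,5). |black|=3
Step 4: on WHITE (7,5): turn R to N, flip to black, move to (6,5). |black|=4
Step 5: on BLACK (6,5): turn L to W, flip to white, move to (6,4). |black|=3
Step 6: on WHITE (6,4): turn R to N, flip to black, move to (5,4). |black|=4
Step 7: on WHITE (5,4): turn R to E, flip to black, move to (5,5). |black|=5

Answer: WHITE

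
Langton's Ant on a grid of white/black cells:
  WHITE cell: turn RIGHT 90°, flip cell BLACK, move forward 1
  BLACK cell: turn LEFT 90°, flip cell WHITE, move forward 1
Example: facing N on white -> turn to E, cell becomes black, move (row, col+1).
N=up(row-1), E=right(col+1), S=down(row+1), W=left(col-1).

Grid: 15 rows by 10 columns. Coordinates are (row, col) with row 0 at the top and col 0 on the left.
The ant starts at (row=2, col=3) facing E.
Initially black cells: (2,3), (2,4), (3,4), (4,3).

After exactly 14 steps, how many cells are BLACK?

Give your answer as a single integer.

Step 1: on BLACK (2,3): turn L to N, flip to white, move to (1,3). |black|=3
Step 2: on WHITE (1,3): turn R to E, flip to black, move to (1,4). |black|=4
Step 3: on WHITE (1,4): turn R to S, flip to black, move to (2,4). |black|=5
Step 4: on BLACK (2,4): turn L to E, flip to white, move to (2,5). |black|=4
Step 5: on WHITE (2,5): turn R to S, flip to black, move to (3,5). |black|=5
Step 6: on WHITE (3,5): turn R to W, flip to black, move to (3,4). |black|=6
Step 7: on BLACK (3,4): turn L to S, flip to white, move to (4,4). |black|=5
Step 8: on WHITE (4,4): turn R to W, flip to black, move to (4,3). |black|=6
Step 9: on BLACK (4,3): turn L to S, flip to white, move to (5,3). |black|=5
Step 10: on WHITE (5,3): turn R to W, flip to black, move to (5,2). |black|=6
Step 11: on WHITE (5,2): turn R to N, flip to black, move to (4,2). |black|=7
Step 12: on WHITE (4,2): turn R to E, flip to black, move to (4,3). |black|=8
Step 13: on WHITE (4,3): turn R to S, flip to black, move to (5,3). |black|=9
Step 14: on BLACK (5,3): turn L to E, flip to white, move to (5,4). |black|=8

Answer: 8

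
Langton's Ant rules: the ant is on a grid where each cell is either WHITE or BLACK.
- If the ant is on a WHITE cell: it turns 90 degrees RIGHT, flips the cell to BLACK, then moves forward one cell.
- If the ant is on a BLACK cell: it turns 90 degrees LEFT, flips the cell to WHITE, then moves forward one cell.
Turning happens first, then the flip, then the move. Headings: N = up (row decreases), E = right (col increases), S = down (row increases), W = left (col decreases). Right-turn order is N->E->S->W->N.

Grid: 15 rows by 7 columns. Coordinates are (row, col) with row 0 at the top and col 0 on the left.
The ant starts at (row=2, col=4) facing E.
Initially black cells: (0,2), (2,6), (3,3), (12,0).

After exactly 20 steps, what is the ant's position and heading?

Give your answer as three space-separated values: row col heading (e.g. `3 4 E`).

Step 1: on WHITE (2,4): turn R to S, flip to black, move to (3,4). |black|=5
Step 2: on WHITE (3,4): turn R to W, flip to black, move to (3,3). |black|=6
Step 3: on BLACK (3,3): turn L to S, flip to white, move to (4,3). |black|=5
Step 4: on WHITE (4,3): turn R to W, flip to black, move to (4,2). |black|=6
Step 5: on WHITE (4,2): turn R to N, flip to black, move to (3,2). |black|=7
Step 6: on WHITE (3,2): turn R to E, flip to black, move to (3,3). |black|=8
Step 7: on WHITE (3,3): turn R to S, flip to black, move to (4,3). |black|=9
Step 8: on BLACK (4,3): turn L to E, flip to white, move to (4,4). |black|=8
Step 9: on WHITE (4,4): turn R to S, flip to black, move to (5,4). |black|=9
Step 10: on WHITE (5,4): turn R to W, flip to black, move to (5,3). |black|=10
Step 11: on WHITE (5,3): turn R to N, flip to black, move to (4,3). |black|=11
Step 12: on WHITE (4,3): turn R to E, flip to black, move to (4,4). |black|=12
Step 13: on BLACK (4,4): turn L to N, flip to white, move to (3,4). |black|=11
Step 14: on BLACK (3,4): turn L to W, flip to white, move to (3,3). |black|=10
Step 15: on BLACK (3,3): turn L to S, flip to white, move to (4,3). |black|=9
Step 16: on BLACK (4,3): turn L to E, flip to white, move to (4,4). |black|=8
Step 17: on WHITE (4,4): turn R to S, flip to black, move to (5,4). |black|=9
Step 18: on BLACK (5,4): turn L to E, flip to white, move to (5,5). |black|=8
Step 19: on WHITE (5,5): turn R to S, flip to black, move to (6,5). |black|=9
Step 20: on WHITE (6,5): turn R to W, flip to black, move to (6,4). |black|=10

Answer: 6 4 W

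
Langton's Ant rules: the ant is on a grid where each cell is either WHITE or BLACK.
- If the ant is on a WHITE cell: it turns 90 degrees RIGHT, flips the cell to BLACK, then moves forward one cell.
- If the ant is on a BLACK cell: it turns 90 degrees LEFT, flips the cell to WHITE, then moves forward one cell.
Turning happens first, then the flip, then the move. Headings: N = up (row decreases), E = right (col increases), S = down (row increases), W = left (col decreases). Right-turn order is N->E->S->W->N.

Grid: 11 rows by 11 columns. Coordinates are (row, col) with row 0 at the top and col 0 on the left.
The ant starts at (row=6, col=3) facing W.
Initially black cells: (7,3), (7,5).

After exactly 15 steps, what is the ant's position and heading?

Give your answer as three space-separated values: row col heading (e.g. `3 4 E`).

Answer: 4 2 N

Derivation:
Step 1: on WHITE (6,3): turn R to N, flip to black, move to (5,3). |black|=3
Step 2: on WHITE (5,3): turn R to E, flip to black, move to (5,4). |black|=4
Step 3: on WHITE (5,4): turn R to S, flip to black, move to (6,4). |black|=5
Step 4: on WHITE (6,4): turn R to W, flip to black, move to (6,3). |black|=6
Step 5: on BLACK (6,3): turn L to S, flip to white, move to (7,3). |black|=5
Step 6: on BLACK (7,3): turn L to E, flip to white, move to (7,4). |black|=4
Step 7: on WHITE (7,4): turn R to S, flip to black, move to (8,4). |black|=5
Step 8: on WHITE (8,4): turn R to W, flip to black, move to (8,3). |black|=6
Step 9: on WHITE (8,3): turn R to N, flip to black, move to (7,3). |black|=7
Step 10: on WHITE (7,3): turn R to E, flip to black, move to (7,4). |black|=8
Step 11: on BLACK (7,4): turn L to N, flip to white, move to (6,4). |black|=7
Step 12: on BLACK (6,4): turn L to W, flip to white, move to (6,3). |black|=6
Step 13: on WHITE (6,3): turn R to N, flip to black, move to (5,3). |black|=7
Step 14: on BLACK (5,3): turn L to W, flip to white, move to (5,2). |black|=6
Step 15: on WHITE (5,2): turn R to N, flip to black, move to (4,2). |black|=7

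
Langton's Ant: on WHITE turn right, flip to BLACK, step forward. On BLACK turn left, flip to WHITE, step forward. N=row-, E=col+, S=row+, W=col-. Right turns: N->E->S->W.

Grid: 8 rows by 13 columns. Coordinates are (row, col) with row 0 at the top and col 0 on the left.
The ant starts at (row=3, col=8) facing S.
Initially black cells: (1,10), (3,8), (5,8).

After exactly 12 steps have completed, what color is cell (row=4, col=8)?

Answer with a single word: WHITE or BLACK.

Answer: BLACK

Derivation:
Step 1: on BLACK (3,8): turn L to E, flip to white, move to (3,9). |black|=2
Step 2: on WHITE (3,9): turn R to S, flip to black, move to (4,9). |black|=3
Step 3: on WHITE (4,9): turn R to W, flip to black, move to (4,8). |black|=4
Step 4: on WHITE (4,8): turn R to N, flip to black, move to (3,8). |black|=5
Step 5: on WHITE (3,8): turn R to E, flip to black, move to (3,9). |black|=6
Step 6: on BLACK (3,9): turn L to N, flip to white, move to (2,9). |black|=5
Step 7: on WHITE (2,9): turn R to E, flip to black, move to (2,10). |black|=6
Step 8: on WHITE (2,10): turn R to S, flip to black, move to (3,10). |black|=7
Step 9: on WHITE (3,10): turn R to W, flip to black, move to (3,9). |black|=8
Step 10: on WHITE (3,9): turn R to N, flip to black, move to (2,9). |black|=9
Step 11: on BLACK (2,9): turn L to W, flip to white, move to (2,8). |black|=8
Step 12: on WHITE (2,8): turn R to N, flip to black, move to (1,8). |black|=9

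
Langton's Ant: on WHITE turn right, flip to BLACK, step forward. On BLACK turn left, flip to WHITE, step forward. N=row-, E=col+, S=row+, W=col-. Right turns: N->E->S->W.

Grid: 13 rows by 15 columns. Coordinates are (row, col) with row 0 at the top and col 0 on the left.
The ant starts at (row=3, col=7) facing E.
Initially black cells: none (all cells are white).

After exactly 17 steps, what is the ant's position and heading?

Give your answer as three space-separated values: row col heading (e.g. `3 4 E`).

Answer: 2 7 N

Derivation:
Step 1: on WHITE (3,7): turn R to S, flip to black, move to (4,7). |black|=1
Step 2: on WHITE (4,7): turn R to W, flip to black, move to (4,6). |black|=2
Step 3: on WHITE (4,6): turn R to N, flip to black, move to (3,6). |black|=3
Step 4: on WHITE (3,6): turn R to E, flip to black, move to (3,7). |black|=4
Step 5: on BLACK (3,7): turn L to N, flip to white, move to (2,7). |black|=3
Step 6: on WHITE (2,7): turn R to E, flip to black, move to (2,8). |black|=4
Step 7: on WHITE (2,8): turn R to S, flip to black, move to (3,8). |black|=5
Step 8: on WHITE (3,8): turn R to W, flip to black, move to (3,7). |black|=6
Step 9: on WHITE (3,7): turn R to N, flip to black, move to (2,7). |black|=7
Step 10: on BLACK (2,7): turn L to W, flip to white, move to (2,6). |black|=6
Step 11: on WHITE (2,6): turn R to N, flip to black, move to (1,6). |black|=7
Step 12: on WHITE (1,6): turn R to E, flip to black, move to (1,7). |black|=8
Step 13: on WHITE (1,7): turn R to S, flip to black, move to (2,7). |black|=9
Step 14: on WHITE (2,7): turn R to W, flip to black, move to (2,6). |black|=10
Step 15: on BLACK (2,6): turn L to S, flip to white, move to (3,6). |black|=9
Step 16: on BLACK (3,6): turn L to E, flip to white, move to (3,7). |black|=8
Step 17: on BLACK (3,7): turn L to N, flip to white, move to (2,7). |black|=7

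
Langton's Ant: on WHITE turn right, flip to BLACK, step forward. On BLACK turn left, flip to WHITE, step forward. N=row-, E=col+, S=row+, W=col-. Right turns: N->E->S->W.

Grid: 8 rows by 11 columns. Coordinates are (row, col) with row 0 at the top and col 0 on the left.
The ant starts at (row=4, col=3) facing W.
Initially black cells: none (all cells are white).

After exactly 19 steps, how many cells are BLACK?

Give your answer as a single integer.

Step 1: on WHITE (4,3): turn R to N, flip to black, move to (3,3). |black|=1
Step 2: on WHITE (3,3): turn R to E, flip to black, move to (3,4). |black|=2
Step 3: on WHITE (3,4): turn R to S, flip to black, move to (4,4). |black|=3
Step 4: on WHITE (4,4): turn R to W, flip to black, move to (4,3). |black|=4
Step 5: on BLACK (4,3): turn L to S, flip to white, move to (5,3). |black|=3
Step 6: on WHITE (5,3): turn R to W, flip to black, move to (5,2). |black|=4
Step 7: on WHITE (5,2): turn R to N, flip to black, move to (4,2). |black|=5
Step 8: on WHITE (4,2): turn R to E, flip to black, move to (4,3). |black|=6
Step 9: on WHITE (4,3): turn R to S, flip to black, move to (5,3). |black|=7
Step 10: on BLACK (5,3): turn L to E, flip to white, move to (5,4). |black|=6
Step 11: on WHITE (5,4): turn R to S, flip to black, move to (6,4). |black|=7
Step 12: on WHITE (6,4): turn R to W, flip to black, move to (6,3). |black|=8
Step 13: on WHITE (6,3): turn R to N, flip to black, move to (5,3). |black|=9
Step 14: on WHITE (5,3): turn R to E, flip to black, move to (5,4). |black|=10
Step 15: on BLACK (5,4): turn L to N, flip to white, move to (4,4). |black|=9
Step 16: on BLACK (4,4): turn L to W, flip to white, move to (4,3). |black|=8
Step 17: on BLACK (4,3): turn L to S, flip to white, move to (5,3). |black|=7
Step 18: on BLACK (5,3): turn L to E, flip to white, move to (5,4). |black|=6
Step 19: on WHITE (5,4): turn R to S, flip to black, move to (6,4). |black|=7

Answer: 7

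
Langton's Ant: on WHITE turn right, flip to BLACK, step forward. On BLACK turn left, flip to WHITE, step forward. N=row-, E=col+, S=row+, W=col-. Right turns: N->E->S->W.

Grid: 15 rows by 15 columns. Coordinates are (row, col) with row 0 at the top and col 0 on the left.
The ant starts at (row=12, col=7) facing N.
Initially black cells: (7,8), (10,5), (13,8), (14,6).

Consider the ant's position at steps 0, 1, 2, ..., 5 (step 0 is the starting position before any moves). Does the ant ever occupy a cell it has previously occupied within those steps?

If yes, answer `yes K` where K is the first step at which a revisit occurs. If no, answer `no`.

Step 1: on WHITE (12,7): turn R to E, flip to black, move to (12,8). |black|=5 — new cell
Step 2: on WHITE (12,8): turn R to S, flip to black, move to (13,8). |black|=6 — new cell
Step 3: on BLACK (13,8): turn L to E, flip to white, move to (13,9). |black|=5 — new cell
Step 4: on WHITE (13,9): turn R to S, flip to black, move to (14,9). |black|=6 — new cell
Step 5: on WHITE (14,9): turn R to W, flip to black, move to (14,8). |black|=7 — new cell
No revisit within 5 steps.

Answer: no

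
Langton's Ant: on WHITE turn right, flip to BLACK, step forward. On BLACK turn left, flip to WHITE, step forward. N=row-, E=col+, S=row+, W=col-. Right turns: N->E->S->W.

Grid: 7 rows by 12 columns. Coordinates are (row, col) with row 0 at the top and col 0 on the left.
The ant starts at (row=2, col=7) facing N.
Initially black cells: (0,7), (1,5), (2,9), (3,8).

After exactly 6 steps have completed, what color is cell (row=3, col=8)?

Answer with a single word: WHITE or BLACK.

Answer: WHITE

Derivation:
Step 1: on WHITE (2,7): turn R to E, flip to black, move to (2,8). |black|=5
Step 2: on WHITE (2,8): turn R to S, flip to black, move to (3,8). |black|=6
Step 3: on BLACK (3,8): turn L to E, flip to white, move to (3,9). |black|=5
Step 4: on WHITE (3,9): turn R to S, flip to black, move to (4,9). |black|=6
Step 5: on WHITE (4,9): turn R to W, flip to black, move to (4,8). |black|=7
Step 6: on WHITE (4,8): turn R to N, flip to black, move to (3,8). |black|=8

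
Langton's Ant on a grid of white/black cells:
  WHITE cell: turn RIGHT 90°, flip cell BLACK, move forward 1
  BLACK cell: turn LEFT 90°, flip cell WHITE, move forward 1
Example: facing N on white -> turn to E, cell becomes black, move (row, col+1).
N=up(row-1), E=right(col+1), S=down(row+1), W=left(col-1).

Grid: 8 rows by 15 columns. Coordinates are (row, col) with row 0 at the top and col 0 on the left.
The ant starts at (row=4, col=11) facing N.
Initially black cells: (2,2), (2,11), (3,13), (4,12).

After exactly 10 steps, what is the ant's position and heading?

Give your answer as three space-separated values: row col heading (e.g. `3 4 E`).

Step 1: on WHITE (4,11): turn R to E, flip to black, move to (4,12). |black|=5
Step 2: on BLACK (4,12): turn L to N, flip to white, move to (3,12). |black|=4
Step 3: on WHITE (3,12): turn R to E, flip to black, move to (3,13). |black|=5
Step 4: on BLACK (3,13): turn L to N, flip to white, move to (2,13). |black|=4
Step 5: on WHITE (2,13): turn R to E, flip to black, move to (2,14). |black|=5
Step 6: on WHITE (2,14): turn R to S, flip to black, move to (3,14). |black|=6
Step 7: on WHITE (3,14): turn R to W, flip to black, move to (3,13). |black|=7
Step 8: on WHITE (3,13): turn R to N, flip to black, move to (2,13). |black|=8
Step 9: on BLACK (2,13): turn L to W, flip to white, move to (2,12). |black|=7
Step 10: on WHITE (2,12): turn R to N, flip to black, move to (1,12). |black|=8

Answer: 1 12 N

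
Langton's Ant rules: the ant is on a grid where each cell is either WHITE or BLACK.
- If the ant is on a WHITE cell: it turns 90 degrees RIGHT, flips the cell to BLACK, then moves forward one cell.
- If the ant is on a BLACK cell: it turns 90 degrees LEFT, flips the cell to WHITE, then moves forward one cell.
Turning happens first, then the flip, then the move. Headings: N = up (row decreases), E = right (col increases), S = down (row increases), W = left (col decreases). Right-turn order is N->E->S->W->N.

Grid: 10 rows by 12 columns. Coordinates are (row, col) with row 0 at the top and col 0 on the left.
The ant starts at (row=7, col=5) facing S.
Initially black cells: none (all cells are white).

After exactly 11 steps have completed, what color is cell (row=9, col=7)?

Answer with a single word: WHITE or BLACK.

Answer: WHITE

Derivation:
Step 1: on WHITE (7,5): turn R to W, flip to black, move to (7,4). |black|=1
Step 2: on WHITE (7,4): turn R to N, flip to black, move to (6,4). |black|=2
Step 3: on WHITE (6,4): turn R to E, flip to black, move to (6,5). |black|=3
Step 4: on WHITE (6,5): turn R to S, flip to black, move to (7,5). |black|=4
Step 5: on BLACK (7,5): turn L to E, flip to white, move to (7,6). |black|=3
Step 6: on WHITE (7,6): turn R to S, flip to black, move to (8,6). |black|=4
Step 7: on WHITE (8,6): turn R to W, flip to black, move to (8,5). |black|=5
Step 8: on WHITE (8,5): turn R to N, flip to black, move to (7,5). |black|=6
Step 9: on WHITE (7,5): turn R to E, flip to black, move to (7,6). |black|=7
Step 10: on BLACK (7,6): turn L to N, flip to white, move to (6,6). |black|=6
Step 11: on WHITE (6,6): turn R to E, flip to black, move to (6,7). |black|=7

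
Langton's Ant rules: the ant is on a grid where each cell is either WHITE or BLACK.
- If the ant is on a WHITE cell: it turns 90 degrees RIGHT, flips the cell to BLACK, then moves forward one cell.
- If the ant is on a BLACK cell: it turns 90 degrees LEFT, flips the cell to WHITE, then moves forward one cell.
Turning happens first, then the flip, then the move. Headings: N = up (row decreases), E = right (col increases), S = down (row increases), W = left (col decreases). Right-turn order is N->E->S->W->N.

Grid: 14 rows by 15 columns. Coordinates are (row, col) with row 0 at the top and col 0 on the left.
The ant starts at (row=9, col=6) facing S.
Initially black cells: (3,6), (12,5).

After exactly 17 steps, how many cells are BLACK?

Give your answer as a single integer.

Answer: 9

Derivation:
Step 1: on WHITE (9,6): turn R to W, flip to black, move to (9,5). |black|=3
Step 2: on WHITE (9,5): turn R to N, flip to black, move to (8,5). |black|=4
Step 3: on WHITE (8,5): turn R to E, flip to black, move to (8,6). |black|=5
Step 4: on WHITE (8,6): turn R to S, flip to black, move to (9,6). |black|=6
Step 5: on BLACK (9,6): turn L to E, flip to white, move to (9,7). |black|=5
Step 6: on WHITE (9,7): turn R to S, flip to black, move to (10,7). |black|=6
Step 7: on WHITE (10,7): turn R to W, flip to black, move to (10,6). |black|=7
Step 8: on WHITE (10,6): turn R to N, flip to black, move to (9,6). |black|=8
Step 9: on WHITE (9,6): turn R to E, flip to black, move to (9,7). |black|=9
Step 10: on BLACK (9,7): turn L to N, flip to white, move to (8,7). |black|=8
Step 11: on WHITE (8,7): turn R to E, flip to black, move to (8,8). |black|=9
Step 12: on WHITE (8,8): turn R to S, flip to black, move to (9,8). |black|=10
Step 13: on WHITE (9,8): turn R to W, flip to black, move to (9,7). |black|=11
Step 14: on WHITE (9,7): turn R to N, flip to black, move to (8,7). |black|=12
Step 15: on BLACK (8,7): turn L to W, flip to white, move to (8,6). |black|=11
Step 16: on BLACK (8,6): turn L to S, flip to white, move to (9,6). |black|=10
Step 17: on BLACK (9,6): turn L to E, flip to white, move to (9,7). |black|=9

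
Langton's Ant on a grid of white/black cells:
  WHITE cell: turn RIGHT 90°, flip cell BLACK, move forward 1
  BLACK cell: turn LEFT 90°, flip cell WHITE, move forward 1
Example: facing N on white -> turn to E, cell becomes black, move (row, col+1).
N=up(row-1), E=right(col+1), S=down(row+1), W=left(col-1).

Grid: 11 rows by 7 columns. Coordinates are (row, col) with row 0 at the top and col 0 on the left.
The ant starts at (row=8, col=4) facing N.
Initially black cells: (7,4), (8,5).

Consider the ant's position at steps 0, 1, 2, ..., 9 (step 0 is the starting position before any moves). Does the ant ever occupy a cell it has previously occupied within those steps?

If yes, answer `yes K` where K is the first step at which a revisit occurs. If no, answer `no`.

Step 1: on WHITE (8,4): turn R to E, flip to black, move to (8,5). |black|=3 — new cell
Step 2: on BLACK (8,5): turn L to N, flip to white, move to (7,5). |black|=2 — new cell
Step 3: on WHITE (7,5): turn R to E, flip to black, move to (7,6). |black|=3 — new cell
Step 4: on WHITE (7,6): turn R to S, flip to black, move to (8,6). |black|=4 — new cell
Step 5: on WHITE (8,6): turn R to W, flip to black, move to (8,5). |black|=5 — REVISIT

Answer: yes 5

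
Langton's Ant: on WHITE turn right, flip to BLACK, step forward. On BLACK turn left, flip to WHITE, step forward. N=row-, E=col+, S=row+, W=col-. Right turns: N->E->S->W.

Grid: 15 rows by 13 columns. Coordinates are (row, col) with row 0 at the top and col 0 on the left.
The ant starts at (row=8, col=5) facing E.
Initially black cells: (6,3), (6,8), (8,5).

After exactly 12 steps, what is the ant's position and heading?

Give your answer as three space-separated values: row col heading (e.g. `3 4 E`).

Step 1: on BLACK (8,5): turn L to N, flip to white, move to (7,5). |black|=2
Step 2: on WHITE (7,5): turn R to E, flip to black, move to (7,6). |black|=3
Step 3: on WHITE (7,6): turn R to S, flip to black, move to (8,6). |black|=4
Step 4: on WHITE (8,6): turn R to W, flip to black, move to (8,5). |black|=5
Step 5: on WHITE (8,5): turn R to N, flip to black, move to (7,5). |black|=6
Step 6: on BLACK (7,5): turn L to W, flip to white, move to (7,4). |black|=5
Step 7: on WHITE (7,4): turn R to N, flip to black, move to (6,4). |black|=6
Step 8: on WHITE (6,4): turn R to E, flip to black, move to (6,5). |black|=7
Step 9: on WHITE (6,5): turn R to S, flip to black, move to (7,5). |black|=8
Step 10: on WHITE (7,5): turn R to W, flip to black, move to (7,4). |black|=9
Step 11: on BLACK (7,4): turn L to S, flip to white, move to (8,4). |black|=8
Step 12: on WHITE (8,4): turn R to W, flip to black, move to (8,3). |black|=9

Answer: 8 3 W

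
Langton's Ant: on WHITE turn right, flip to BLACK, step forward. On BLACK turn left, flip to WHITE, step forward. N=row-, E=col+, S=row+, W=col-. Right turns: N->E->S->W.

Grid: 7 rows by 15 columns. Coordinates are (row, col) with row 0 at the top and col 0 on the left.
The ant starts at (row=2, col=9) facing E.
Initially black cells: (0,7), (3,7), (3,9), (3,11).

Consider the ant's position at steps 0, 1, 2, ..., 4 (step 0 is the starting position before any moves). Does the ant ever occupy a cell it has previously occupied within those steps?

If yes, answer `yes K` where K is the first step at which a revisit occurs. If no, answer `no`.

Answer: no

Derivation:
Step 1: on WHITE (2,9): turn R to S, flip to black, move to (3,9). |black|=5 — new cell
Step 2: on BLACK (3,9): turn L to E, flip to white, move to (3,10). |black|=4 — new cell
Step 3: on WHITE (3,10): turn R to S, flip to black, move to (4,10). |black|=5 — new cell
Step 4: on WHITE (4,10): turn R to W, flip to black, move to (4,9). |black|=6 — new cell
No revisit within 4 steps.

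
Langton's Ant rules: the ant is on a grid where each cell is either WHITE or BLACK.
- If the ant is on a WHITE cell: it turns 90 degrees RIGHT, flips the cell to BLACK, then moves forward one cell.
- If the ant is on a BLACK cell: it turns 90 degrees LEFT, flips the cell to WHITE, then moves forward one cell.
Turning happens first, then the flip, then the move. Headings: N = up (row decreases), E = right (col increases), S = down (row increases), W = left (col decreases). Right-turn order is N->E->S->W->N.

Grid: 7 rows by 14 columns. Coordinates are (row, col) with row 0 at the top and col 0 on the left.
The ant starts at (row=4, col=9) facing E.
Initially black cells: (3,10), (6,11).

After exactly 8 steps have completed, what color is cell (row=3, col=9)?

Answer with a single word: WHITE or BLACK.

Step 1: on WHITE (4,9): turn R to S, flip to black, move to (5,9). |black|=3
Step 2: on WHITE (5,9): turn R to W, flip to black, move to (5,8). |black|=4
Step 3: on WHITE (5,8): turn R to N, flip to black, move to (4,8). |black|=5
Step 4: on WHITE (4,8): turn R to E, flip to black, move to (4,9). |black|=6
Step 5: on BLACK (4,9): turn L to N, flip to white, move to (3,9). |black|=5
Step 6: on WHITE (3,9): turn R to E, flip to black, move to (3,10). |black|=6
Step 7: on BLACK (3,10): turn L to N, flip to white, move to (2,10). |black|=5
Step 8: on WHITE (2,10): turn R to E, flip to black, move to (2,11). |black|=6

Answer: BLACK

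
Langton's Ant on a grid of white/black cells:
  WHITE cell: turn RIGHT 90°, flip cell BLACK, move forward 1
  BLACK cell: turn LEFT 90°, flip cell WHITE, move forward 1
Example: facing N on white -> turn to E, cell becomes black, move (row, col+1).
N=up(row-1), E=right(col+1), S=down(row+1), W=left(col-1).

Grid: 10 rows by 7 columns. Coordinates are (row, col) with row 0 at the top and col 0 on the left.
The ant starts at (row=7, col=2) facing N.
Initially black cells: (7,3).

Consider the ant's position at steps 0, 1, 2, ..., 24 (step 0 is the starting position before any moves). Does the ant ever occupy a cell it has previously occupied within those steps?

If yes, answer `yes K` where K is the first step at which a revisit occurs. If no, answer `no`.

Answer: yes 5

Derivation:
Step 1: on WHITE (7,2): turn R to E, flip to black, move to (7,3). |black|=2 — new cell
Step 2: on BLACK (7,3): turn L to N, flip to white, move to (6,3). |black|=1 — new cell
Step 3: on WHITE (6,3): turn R to E, flip to black, move to (6,4). |black|=2 — new cell
Step 4: on WHITE (6,4): turn R to S, flip to black, move to (7,4). |black|=3 — new cell
Step 5: on WHITE (7,4): turn R to W, flip to black, move to (7,3). |black|=4 — REVISIT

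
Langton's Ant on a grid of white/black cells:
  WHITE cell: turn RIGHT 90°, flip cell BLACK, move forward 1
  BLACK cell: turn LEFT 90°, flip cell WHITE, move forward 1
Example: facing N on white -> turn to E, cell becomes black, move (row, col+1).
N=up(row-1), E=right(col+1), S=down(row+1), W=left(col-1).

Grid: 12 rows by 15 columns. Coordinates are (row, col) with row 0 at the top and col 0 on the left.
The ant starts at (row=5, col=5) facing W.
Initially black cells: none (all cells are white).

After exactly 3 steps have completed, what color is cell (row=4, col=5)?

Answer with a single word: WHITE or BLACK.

Step 1: on WHITE (5,5): turn R to N, flip to black, move to (4,5). |black|=1
Step 2: on WHITE (4,5): turn R to E, flip to black, move to (4,6). |black|=2
Step 3: on WHITE (4,6): turn R to S, flip to black, move to (5,6). |black|=3

Answer: BLACK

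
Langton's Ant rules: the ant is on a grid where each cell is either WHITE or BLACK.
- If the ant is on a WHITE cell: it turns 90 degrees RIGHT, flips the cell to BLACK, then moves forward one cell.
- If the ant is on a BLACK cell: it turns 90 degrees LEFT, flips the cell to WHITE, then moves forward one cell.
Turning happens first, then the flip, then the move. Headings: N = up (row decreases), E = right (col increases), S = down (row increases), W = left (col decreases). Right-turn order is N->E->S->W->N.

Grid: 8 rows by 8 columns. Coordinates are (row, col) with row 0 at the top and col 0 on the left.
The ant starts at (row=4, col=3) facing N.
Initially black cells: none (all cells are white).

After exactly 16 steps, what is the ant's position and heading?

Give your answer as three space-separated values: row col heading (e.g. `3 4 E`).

Answer: 4 3 N

Derivation:
Step 1: on WHITE (4,3): turn R to E, flip to black, move to (4,4). |black|=1
Step 2: on WHITE (4,4): turn R to S, flip to black, move to (5,4). |black|=2
Step 3: on WHITE (5,4): turn R to W, flip to black, move to (5,3). |black|=3
Step 4: on WHITE (5,3): turn R to N, flip to black, move to (4,3). |black|=4
Step 5: on BLACK (4,3): turn L to W, flip to white, move to (4,2). |black|=3
Step 6: on WHITE (4,2): turn R to N, flip to black, move to (3,2). |black|=4
Step 7: on WHITE (3,2): turn R to E, flip to black, move to (3,3). |black|=5
Step 8: on WHITE (3,3): turn R to S, flip to black, move to (4,3). |black|=6
Step 9: on WHITE (4,3): turn R to W, flip to black, move to (4,2). |black|=7
Step 10: on BLACK (4,2): turn L to S, flip to white, move to (5,2). |black|=6
Step 11: on WHITE (5,2): turn R to W, flip to black, move to (5,1). |black|=7
Step 12: on WHITE (5,1): turn R to N, flip to black, move to (4,1). |black|=8
Step 13: on WHITE (4,1): turn R to E, flip to black, move to (4,2). |black|=9
Step 14: on WHITE (4,2): turn R to S, flip to black, move to (5,2). |black|=10
Step 15: on BLACK (5,2): turn L to E, flip to white, move to (5,3). |black|=9
Step 16: on BLACK (5,3): turn L to N, flip to white, move to (4,3). |black|=8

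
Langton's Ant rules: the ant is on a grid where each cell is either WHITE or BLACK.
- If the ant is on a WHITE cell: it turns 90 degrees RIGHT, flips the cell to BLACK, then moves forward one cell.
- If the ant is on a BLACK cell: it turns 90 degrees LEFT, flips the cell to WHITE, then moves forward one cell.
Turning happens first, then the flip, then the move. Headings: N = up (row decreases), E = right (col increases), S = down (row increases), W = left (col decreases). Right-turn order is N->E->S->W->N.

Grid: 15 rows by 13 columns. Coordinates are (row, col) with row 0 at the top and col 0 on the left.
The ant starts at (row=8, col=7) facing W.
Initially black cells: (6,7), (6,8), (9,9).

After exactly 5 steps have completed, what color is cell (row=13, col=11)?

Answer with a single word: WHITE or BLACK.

Step 1: on WHITE (8,7): turn R to N, flip to black, move to (7,7). |black|=4
Step 2: on WHITE (7,7): turn R to E, flip to black, move to (7,8). |black|=5
Step 3: on WHITE (7,8): turn R to S, flip to black, move to (8,8). |black|=6
Step 4: on WHITE (8,8): turn R to W, flip to black, move to (8,7). |black|=7
Step 5: on BLACK (8,7): turn L to S, flip to white, move to (9,7). |black|=6

Answer: WHITE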